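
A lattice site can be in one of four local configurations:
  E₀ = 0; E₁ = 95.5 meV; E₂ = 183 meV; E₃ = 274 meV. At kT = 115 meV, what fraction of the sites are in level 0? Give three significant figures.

Eᵢ/kT = 0, 0.83043, 1.5913, 2.3826.
Z = Σ e^(−Eᵢ/kT) = e^(−0) + e^(−0.83043) + e^(−1.5913) + e^(−2.3826) = 1.0000 + 0.43586 + 0.20366 + 0.092310 = 1.7318.
P₀ = e^(−E₀/kT) / Z = 1.0000/1.7318 = 0.577.

0.577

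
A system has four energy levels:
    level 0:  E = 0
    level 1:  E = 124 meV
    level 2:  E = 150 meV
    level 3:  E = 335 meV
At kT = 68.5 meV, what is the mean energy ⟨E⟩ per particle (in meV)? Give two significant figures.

31 meV

Eᵢ/kT = 0, 1.810, 2.190, 4.891.
Z = Σ e^(−Eᵢ/kT) = e^(−0) + e^(−1.810) + e^(−2.190) + e^(−4.891) = 1.000 + 0.1637 + 0.1119 + 0.007514 = 1.283.
⟨E⟩ = Σ Eᵢ e^(−Eᵢ/kT) / Z = (0·1.000 + 124·0.1637 + 150·0.1119 + 335·0.007514) / 1.283 = 31 meV.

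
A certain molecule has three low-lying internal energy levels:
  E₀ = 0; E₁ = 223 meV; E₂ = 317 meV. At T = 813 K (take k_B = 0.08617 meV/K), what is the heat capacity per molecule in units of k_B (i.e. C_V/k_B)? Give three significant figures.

0.580

k_BT = 0.08617 × 813 K = 70.056 meV.
Eᵢ/kT = 0, 3.1832, 4.5250.
Z = Σ e^(−Eᵢ/kT) = e^(−0) + e^(−3.1832) + e^(−4.5250) = 1.0000 + 0.041453 + 0.010835 = 1.0523.
⟨E⟩ = 12.049 meV, ⟨E²⟩ = 2993.6 meV².
C_V/k_B = (⟨E²⟩ − ⟨E⟩²)/(kT)² = (2993.6 − 145.18)/4907.8 = 0.580.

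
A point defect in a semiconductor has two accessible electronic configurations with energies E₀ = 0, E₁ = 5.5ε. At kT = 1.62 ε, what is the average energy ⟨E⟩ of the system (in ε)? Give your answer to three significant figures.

Eᵢ/kT = 0, 3.3951.
Z = Σ e^(−Eᵢ/kT) = e^(−0) + e^(−3.3951) = 1.0000 + 0.033537 = 1.0335.
⟨E⟩ = Σ Eᵢ e^(−Eᵢ/kT) / Z = (0·1.0000 + 5.5·0.033537) / 1.0335 = 0.178 ε.

0.178 ε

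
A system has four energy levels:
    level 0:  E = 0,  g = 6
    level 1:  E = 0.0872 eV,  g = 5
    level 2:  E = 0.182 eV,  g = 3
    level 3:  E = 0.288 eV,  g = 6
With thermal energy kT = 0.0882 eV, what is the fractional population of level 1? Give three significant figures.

Eᵢ/kT = 0, 0.98866, 2.0635, 3.2653.
Z = Σ gᵢe^(−Eᵢ/kT) = 6·e^(−0) + 5·e^(−0.98866) + 3·e^(−2.0635) + 6·e^(−3.2653) = 6.0000 + 1.8604 + 0.38103 + 0.22911 = 8.4705.
P₁ = g₁ e^(−E₁/kT) / Z = 1.8604/8.4705 = 0.220.

0.220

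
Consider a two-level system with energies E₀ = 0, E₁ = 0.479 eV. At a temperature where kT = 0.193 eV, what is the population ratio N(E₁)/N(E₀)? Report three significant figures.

0.0836

n₁/n₀ = exp[−(E₁−E₀)/kT] = exp(−(0.479 eV)/(0.193 eV)) = exp(-2.4819) = 0.0836.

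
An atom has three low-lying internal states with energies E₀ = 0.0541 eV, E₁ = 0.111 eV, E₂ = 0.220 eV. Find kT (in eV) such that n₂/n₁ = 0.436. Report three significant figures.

n₂/n₁ = exp[−(E₂−E₁)/kT] = 0.436.
⇒ (E₂−E₁)/kT = ln(1/0.436) = ln(2.2936) = 0.83012.
kT = 0.109 eV / 0.83012 = 0.131 eV.

0.131 eV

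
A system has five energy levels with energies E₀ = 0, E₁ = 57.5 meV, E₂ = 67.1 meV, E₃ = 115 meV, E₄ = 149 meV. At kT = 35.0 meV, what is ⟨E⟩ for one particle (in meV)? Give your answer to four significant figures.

Eᵢ/kT = 0, 1.64286, 1.91714, 3.28571, 4.25714.
Z = Σ e^(−Eᵢ/kT) = e^(−0) + e^(−1.64286) + e^(−1.91714) + e^(−3.28571) + e^(−4.25714) = 1.00000 + 0.193426 + 0.147027 + 0.0374140 + 0.0141628 = 1.39203.
⟨E⟩ = Σ Eᵢ e^(−Eᵢ/kT) / Z = (0·1.00000 + 57.5·0.193426 + 67.1·0.147027 + 115·0.0374140 + 149·0.0141628) / 1.39203 = 19.68 meV.

19.68 meV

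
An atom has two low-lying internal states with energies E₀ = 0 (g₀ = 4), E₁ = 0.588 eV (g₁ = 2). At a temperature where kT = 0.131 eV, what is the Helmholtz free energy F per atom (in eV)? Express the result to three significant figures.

-0.182 eV

Eᵢ/kT = 0, 4.4885.
Z = Σ gᵢe^(−Eᵢ/kT) = 4·e^(−0) + 2·e^(−4.4885) = 4.0000 + 0.022475 = 4.0225.
F = −kT ln Z = −0.131 × ln(4.0225) = −0.131 × 1.3919 = -0.182 eV.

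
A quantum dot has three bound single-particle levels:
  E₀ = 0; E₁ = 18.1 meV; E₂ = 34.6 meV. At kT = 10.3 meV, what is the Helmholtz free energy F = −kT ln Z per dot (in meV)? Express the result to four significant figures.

Eᵢ/kT = 0, 1.75728, 3.35922.
Z = Σ e^(−Eᵢ/kT) = e^(−0) + e^(−1.75728) + e^(−3.35922) = 1.00000 + 0.172513 + 0.0347624 = 1.20728.
F = −kT ln Z = −10.3 × ln(1.20728) = −10.3 × 0.188370 = -1.940 meV.

-1.940 meV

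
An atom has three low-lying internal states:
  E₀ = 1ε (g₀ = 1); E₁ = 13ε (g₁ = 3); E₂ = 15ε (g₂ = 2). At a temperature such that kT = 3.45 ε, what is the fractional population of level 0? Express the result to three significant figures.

0.887

Eᵢ/kT = 0.28986, 3.7681, 4.3478.
Z = Σ gᵢe^(−Eᵢ/kT) = 1·e^(−0.28986) + 3·e^(−3.7681) + 2·e^(−4.3478) = 0.74837 + 0.069288 + 0.025870 = 0.84353.
P₀ = g₀ e^(−E₀/kT) / Z = 0.74837/0.84353 = 0.887.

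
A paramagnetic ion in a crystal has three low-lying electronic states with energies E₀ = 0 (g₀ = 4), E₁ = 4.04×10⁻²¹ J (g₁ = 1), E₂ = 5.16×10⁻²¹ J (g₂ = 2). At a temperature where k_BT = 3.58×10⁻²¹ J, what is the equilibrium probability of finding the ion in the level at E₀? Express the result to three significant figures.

Eᵢ/kT = 0, 1.1285, 1.4413.
Z = Σ gᵢe^(−Eᵢ/kT) = 4·e^(−0) + 1·e^(−1.1285) + 2·e^(−1.4413) = 4.0000 + 0.32352 + 0.47324 = 4.7968.
P₀ = g₀ e^(−E₀/kT) / Z = 4.0000/4.7968 = 0.834.

0.834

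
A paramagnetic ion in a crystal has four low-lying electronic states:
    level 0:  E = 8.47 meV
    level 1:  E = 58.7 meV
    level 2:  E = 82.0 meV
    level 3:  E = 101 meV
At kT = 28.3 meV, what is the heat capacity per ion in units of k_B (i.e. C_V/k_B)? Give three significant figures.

Eᵢ/kT = 0.29929, 2.0742, 2.8975, 3.5689.
Z = Σ e^(−Eᵢ/kT) = e^(−0.29929) + e^(−2.0742) + e^(−2.8975) + e^(−3.5689) = 0.74134 + 0.12566 + 0.055161 + 0.028187 = 0.95035.
⟨E⟩ = 22.124 meV, ⟨E²⟩ = 1204.4 meV².
C_V/k_B = (⟨E²⟩ − ⟨E⟩²)/(kT)² = (1204.4 − 489.47)/800.89 = 0.893.

0.893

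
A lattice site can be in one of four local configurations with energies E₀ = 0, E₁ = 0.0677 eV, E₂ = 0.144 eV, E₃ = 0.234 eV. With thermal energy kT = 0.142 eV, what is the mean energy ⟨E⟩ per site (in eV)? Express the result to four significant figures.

Eᵢ/kT = 0, 0.476761, 1.01408, 1.64789.
Z = Σ e^(−Eᵢ/kT) = e^(−0) + e^(−0.476761) + e^(−1.01408) + e^(−1.64789) = 1.00000 + 0.620791 + 0.362736 + 0.192456 = 2.17598.
⟨E⟩ = Σ Eᵢ e^(−Eᵢ/kT) / Z = (0·1.00000 + 0.0677·0.620791 + 0.144·0.362736 + 0.234·0.192456) / 2.17598 = 0.06402 eV.

0.06402 eV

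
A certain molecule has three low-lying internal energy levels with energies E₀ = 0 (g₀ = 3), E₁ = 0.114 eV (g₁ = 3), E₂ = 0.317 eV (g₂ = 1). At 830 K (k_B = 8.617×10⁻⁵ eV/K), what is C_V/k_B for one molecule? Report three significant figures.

0.412

k_BT = 8.617×10⁻⁵ × 830 K = 0.071521 eV.
Eᵢ/kT = 0, 1.5939, 4.4323.
Z = Σ gᵢe^(−Eᵢ/kT) = 3·e^(−0) + 3·e^(−1.5939) + 1·e^(−4.4323) = 3.0000 + 0.60940 + 0.011887 = 3.6213.
⟨E⟩ = 0.020225 eV, ⟨E²⟩ = 0.0025169 eV².
C_V/k_B = (⟨E²⟩ − ⟨E⟩²)/(kT)² = (0.0025169 − 0.00040905)/0.0051153 = 0.412.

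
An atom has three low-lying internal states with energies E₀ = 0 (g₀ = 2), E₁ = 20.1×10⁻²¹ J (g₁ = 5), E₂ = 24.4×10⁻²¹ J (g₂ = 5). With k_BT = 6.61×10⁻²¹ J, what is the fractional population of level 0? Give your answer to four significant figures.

Eᵢ/kT = 0, 3.04085, 3.69138.
Z = Σ gᵢe^(−Eᵢ/kT) = 2·e^(−0) + 5·e^(−3.04085) + 5·e^(−3.69138) = 2.00000 + 0.238971 + 0.124688 = 2.36366.
P₀ = g₀ e^(−E₀/kT) / Z = 2.00000/2.36366 = 0.8461.

0.8461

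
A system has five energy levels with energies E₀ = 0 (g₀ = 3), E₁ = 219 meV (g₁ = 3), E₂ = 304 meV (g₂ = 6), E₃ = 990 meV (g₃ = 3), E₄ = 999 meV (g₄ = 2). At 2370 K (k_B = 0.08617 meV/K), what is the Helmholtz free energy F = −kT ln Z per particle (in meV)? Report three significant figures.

-345 meV

k_BT = 0.08617 × 2370 K = 204.22 meV.
Eᵢ/kT = 0, 1.0724, 1.4886, 4.8477, 4.8918.
Z = Σ gᵢe^(−Eᵢ/kT) = 3·e^(−0) + 3·e^(−1.0724) + 6·e^(−1.4886) + 3·e^(−4.8477) + 2·e^(−4.8918) = 3.0000 + 1.0266 + 1.3541 + 0.023539 + 0.015016 = 5.4193.
F = −kT ln Z = −204.22 × ln(5.4193) = −204.22 × 1.6900 = -345 meV.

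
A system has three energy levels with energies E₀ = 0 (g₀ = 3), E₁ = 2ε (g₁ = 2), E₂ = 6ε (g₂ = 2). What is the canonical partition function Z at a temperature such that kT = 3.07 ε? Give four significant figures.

Z = 4.326

Eᵢ/kT = 0, 0.651466, 1.95440.
Z = Σ gᵢe^(−Eᵢ/kT) = 3·e^(−0) + 2·e^(−0.651466) + 2·e^(−1.95440) = 3.00000 + 1.04256 + 0.283299 = 4.32586.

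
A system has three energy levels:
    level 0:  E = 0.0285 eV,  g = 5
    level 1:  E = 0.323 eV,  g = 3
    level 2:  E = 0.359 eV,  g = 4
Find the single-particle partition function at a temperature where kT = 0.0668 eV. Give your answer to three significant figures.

Eᵢ/kT = 0.42665, 4.8353, 5.3743.
Z = Σ gᵢe^(−Eᵢ/kT) = 5·e^(−0.42665) + 3·e^(−4.8353) + 4·e^(−5.3743) = 3.2635 + 0.023833 + 0.018537 = 3.3059.

Z = 3.31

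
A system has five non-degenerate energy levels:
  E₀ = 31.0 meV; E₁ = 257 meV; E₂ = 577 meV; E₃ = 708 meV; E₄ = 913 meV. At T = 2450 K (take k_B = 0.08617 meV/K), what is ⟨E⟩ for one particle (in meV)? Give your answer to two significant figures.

k_BT = 0.08617 × 2450 K = 211.1 meV.
Eᵢ/kT = 0.1468, 1.217, 2.733, 3.354, 4.325.
Z = Σ e^(−Eᵢ/kT) = e^(−0.1468) + e^(−1.217) + e^(−2.733) + e^(−3.354) + e^(−4.325) = 0.8635 + 0.2961 + 0.06502 + 0.03494 + 0.01323 = 1.273.
⟨E⟩ = Σ Eᵢ e^(−Eᵢ/kT) / Z = (31.0·0.8635 + 257·0.2961 + 577·0.06502 + 708·0.03494 + 913·0.01323) / 1.273 = 140 meV.

140 meV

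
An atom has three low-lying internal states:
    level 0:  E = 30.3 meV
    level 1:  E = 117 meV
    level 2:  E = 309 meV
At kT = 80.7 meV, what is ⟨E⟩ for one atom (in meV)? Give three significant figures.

58.3 meV

Eᵢ/kT = 0.37546, 1.4498, 3.8290.
Z = Σ e^(−Eᵢ/kT) = e^(−0.37546) + e^(−1.4498) + e^(−3.8290) = 0.68697 + 0.23462 + 0.021731 = 0.94332.
⟨E⟩ = Σ Eᵢ e^(−Eᵢ/kT) / Z = (30.3·0.68697 + 117·0.23462 + 309·0.021731) / 0.94332 = 58.3 meV.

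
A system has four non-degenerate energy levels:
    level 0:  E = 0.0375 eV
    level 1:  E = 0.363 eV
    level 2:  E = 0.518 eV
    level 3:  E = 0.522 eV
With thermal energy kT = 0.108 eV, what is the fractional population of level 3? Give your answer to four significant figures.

Eᵢ/kT = 0.347222, 3.36111, 4.79630, 4.83333.
Z = Σ e^(−Eᵢ/kT) = e^(−0.347222) + e^(−3.36111) + e^(−4.79630) + e^(−4.83333) = 0.706648 + 0.0346967 + 0.00826025 + 0.00795997 = 0.757565.
P₃ = e^(−E₃/kT) / Z = 0.00795997/0.757565 = 0.01051.

0.01051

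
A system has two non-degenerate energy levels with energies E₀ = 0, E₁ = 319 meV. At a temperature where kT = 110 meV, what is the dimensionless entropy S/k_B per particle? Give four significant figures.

Eᵢ/kT = 0, 2.90000.
Z = Σ e^(−Eᵢ/kT) = e^(−0) + e^(−2.90000) = 1.00000 + 0.0550232 = 1.05502.
⟨E⟩ = Σ EᵢPᵢ = 16.6370 meV.
S/k_B = ln Z + ⟨E⟩/kT = ln(1.05502) + 16.6370/110 = 0.0535597 + 0.151245 = 0.2048.

0.2048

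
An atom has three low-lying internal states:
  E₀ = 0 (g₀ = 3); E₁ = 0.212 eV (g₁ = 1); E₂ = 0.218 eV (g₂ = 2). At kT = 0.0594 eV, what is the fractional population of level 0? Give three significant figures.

0.974

Eᵢ/kT = 0, 3.5690, 3.6700.
Z = Σ gᵢe^(−Eᵢ/kT) = 3·e^(−0) + 1·e^(−3.5690) + 2·e^(−3.6700) = 3.0000 + 0.028184 + 0.050953 = 3.0791.
P₀ = g₀ e^(−E₀/kT) / Z = 3.0000/3.0791 = 0.974.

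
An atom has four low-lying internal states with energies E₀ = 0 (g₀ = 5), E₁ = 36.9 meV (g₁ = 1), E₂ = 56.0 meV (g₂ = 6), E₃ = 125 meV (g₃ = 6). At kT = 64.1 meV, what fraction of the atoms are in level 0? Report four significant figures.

0.5605

Eᵢ/kT = 0, 0.575663, 0.873635, 1.95008.
Z = Σ gᵢe^(−Eᵢ/kT) = 5·e^(−0) + 1·e^(−0.575663) + 6·e^(−0.873635) + 6·e^(−1.95008) = 5.00000 + 0.562332 + 2.50459 + 0.853576 = 8.92050.
P₀ = g₀ e^(−E₀/kT) / Z = 5.00000/8.92050 = 0.5605.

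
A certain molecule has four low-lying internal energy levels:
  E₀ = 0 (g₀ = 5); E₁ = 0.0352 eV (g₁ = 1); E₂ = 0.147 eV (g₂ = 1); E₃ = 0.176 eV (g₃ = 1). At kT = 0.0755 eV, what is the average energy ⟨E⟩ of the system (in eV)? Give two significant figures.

Eᵢ/kT = 0, 0.4662, 1.947, 2.331.
Z = Σ gᵢe^(−Eᵢ/kT) = 5·e^(−0) + 1·e^(−0.4662) + 1·e^(−1.947) + 1·e^(−2.331) = 5.000 + 0.6274 + 0.1427 + 0.09720 = 5.867.
⟨E⟩ = Σ Eᵢ gᵢe^(−Eᵢ/kT) / Z = (0·5.000 + 0.0352·0.6274 + 0.147·0.1427 + 0.176·0.09720) / 5.867 = 0.010 eV.

0.010 eV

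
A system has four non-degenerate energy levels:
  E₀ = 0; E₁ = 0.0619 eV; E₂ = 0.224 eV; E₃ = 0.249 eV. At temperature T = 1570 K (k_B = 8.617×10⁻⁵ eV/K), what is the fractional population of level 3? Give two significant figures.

k_BT = 8.617×10⁻⁵ × 1570 K = 0.1353 eV.
Eᵢ/kT = 0, 0.4575, 1.656, 1.840.
Z = Σ e^(−Eᵢ/kT) = e^(−0) + e^(−0.4575) + e^(−1.656) + e^(−1.840) = 1.000 + 0.6329 + 0.1909 + 0.1588 = 1.983.
P₃ = e^(−E₃/kT) / Z = 0.1588/1.983 = 0.080.

0.080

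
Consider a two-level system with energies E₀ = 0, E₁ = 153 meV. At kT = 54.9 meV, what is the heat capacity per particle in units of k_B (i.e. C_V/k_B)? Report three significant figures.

0.425

Eᵢ/kT = 0, 2.7869.
Z = Σ e^(−Eᵢ/kT) = e^(−0) + e^(−2.7869) = 1.0000 + 0.061612 = 1.0616.
⟨E⟩ = 8.8796 meV, ⟨E²⟩ = 1358.6 meV².
C_V/k_B = (⟨E²⟩ − ⟨E⟩²)/(kT)² = (1358.6 − 78.847)/3014.0 = 0.425.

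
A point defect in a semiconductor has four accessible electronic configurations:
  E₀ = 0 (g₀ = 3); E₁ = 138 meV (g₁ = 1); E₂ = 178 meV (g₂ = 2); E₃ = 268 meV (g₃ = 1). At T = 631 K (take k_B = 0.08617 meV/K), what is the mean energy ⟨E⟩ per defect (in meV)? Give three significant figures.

k_BT = 0.08617 × 631 K = 54.373 meV.
Eᵢ/kT = 0, 2.5380, 3.2737, 4.9289.
Z = Σ gᵢe^(−Eᵢ/kT) = 3·e^(−0) + 1·e^(−2.5380) + 2·e^(−3.2737) + 1·e^(−4.9289) = 3.0000 + 0.079024 + 0.075732 + 0.0072345 = 3.1620.
⟨E⟩ = Σ Eᵢ gᵢe^(−Eᵢ/kT) / Z = (0·3.0000 + 138·0.079024 + 178·0.075732 + 268·0.0072345) / 3.1620 = 8.33 meV.

8.33 meV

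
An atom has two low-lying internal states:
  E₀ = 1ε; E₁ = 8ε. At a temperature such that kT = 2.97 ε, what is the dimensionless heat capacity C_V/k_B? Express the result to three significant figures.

0.439

Eᵢ/kT = 0.33670, 2.6936.
Z = Σ e^(−Eᵢ/kT) = e^(−0.33670) + e^(−2.6936) = 0.71412 + 0.067637 = 0.78176.
⟨E⟩ = 1.6056 ε, ⟨E²⟩ = 6.4507 ε².
C_V/k_B = (⟨E²⟩ − ⟨E⟩²)/(kT)² = (6.4507 − 2.5780)/8.8209 = 0.439.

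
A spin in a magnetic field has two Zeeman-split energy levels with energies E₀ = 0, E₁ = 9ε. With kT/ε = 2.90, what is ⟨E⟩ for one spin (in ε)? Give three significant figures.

0.387 ε

Eᵢ/kT = 0, 3.1034.
Z = Σ e^(−Eᵢ/kT) = e^(−0) + e^(−3.1034) = 1.0000 + 0.044896 = 1.0449.
⟨E⟩ = Σ Eᵢ e^(−Eᵢ/kT) / Z = (0·1.0000 + 9·0.044896) / 1.0449 = 0.387 ε.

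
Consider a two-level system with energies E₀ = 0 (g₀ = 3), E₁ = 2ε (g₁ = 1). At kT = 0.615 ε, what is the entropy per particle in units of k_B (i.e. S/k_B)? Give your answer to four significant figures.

1.153

Eᵢ/kT = 0, 3.25203.
Z = Σ gᵢe^(−Eᵢ/kT) = 3·e^(−0) + 1·e^(−3.25203) = 3.00000 + 0.0386956 = 3.03870.
⟨E⟩ = Σ EᵢPᵢ = 0.0254685 ε.
S/k_B = ln Z + ⟨E⟩/kT = ln(3.03870) + 0.0254685/0.615 = 1.11143 + 0.0414122 = 1.153.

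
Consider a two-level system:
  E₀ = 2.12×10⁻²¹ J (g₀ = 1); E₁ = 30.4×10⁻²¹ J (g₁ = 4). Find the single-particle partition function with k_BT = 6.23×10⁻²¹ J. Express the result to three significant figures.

Eᵢ/kT = 0.34029, 4.8796.
Z = Σ gᵢe^(−Eᵢ/kT) = 1·e^(−0.34029) + 4·e^(−4.8796) = 0.71156 + 0.030400 = 0.74196.

Z = 0.742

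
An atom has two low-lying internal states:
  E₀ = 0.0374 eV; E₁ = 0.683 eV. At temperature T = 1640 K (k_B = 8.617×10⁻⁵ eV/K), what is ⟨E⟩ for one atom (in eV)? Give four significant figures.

k_BT = 8.617×10⁻⁵ × 1640 K = 0.141319 eV.
Eᵢ/kT = 0.264649, 4.83304.
Z = Σ e^(−Eᵢ/kT) = e^(−0.264649) + e^(−4.83304) = 0.767475 + 0.00796228 = 0.775437.
⟨E⟩ = Σ Eᵢ e^(−Eᵢ/kT) / Z = (0.0374·0.767475 + 0.683·0.00796228) / 0.775437 = 0.04403 eV.

0.04403 eV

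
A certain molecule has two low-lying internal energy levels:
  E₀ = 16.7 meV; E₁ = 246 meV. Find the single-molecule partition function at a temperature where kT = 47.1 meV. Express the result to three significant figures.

Z = 0.707

Eᵢ/kT = 0.35456, 5.2229.
Z = Σ e^(−Eᵢ/kT) = e^(−0.35456) + e^(−5.2229) = 0.70148 + 0.0053917 = 0.70687.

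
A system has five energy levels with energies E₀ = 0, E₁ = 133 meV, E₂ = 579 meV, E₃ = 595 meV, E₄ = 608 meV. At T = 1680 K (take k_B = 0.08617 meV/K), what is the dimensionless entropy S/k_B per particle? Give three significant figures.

0.764

k_BT = 0.08617 × 1680 K = 144.77 meV.
Eᵢ/kT = 0, 0.91870, 3.9994, 4.1100, 4.1998.
Z = Σ e^(−Eᵢ/kT) = e^(−0) + e^(−0.91870) + e^(−3.9994) + e^(−4.1100) + e^(−4.1998) = 1.0000 + 0.39904 + 0.018327 + 0.016408 + 0.014999 = 1.4488.
⟨E⟩ = Σ EᵢPᵢ = 56.989 meV.
S/k_B = ln Z + ⟨E⟩/kT = ln(1.4488) + 56.989/144.77 = 0.37074 + 0.39365 = 0.764.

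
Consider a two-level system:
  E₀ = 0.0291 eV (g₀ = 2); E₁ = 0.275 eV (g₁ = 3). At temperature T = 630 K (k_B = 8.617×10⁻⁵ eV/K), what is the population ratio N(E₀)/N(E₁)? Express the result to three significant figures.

k_BT = 8.617×10⁻⁵ × 630 K = 0.054287 eV.
n₀/n₁ = (g₀/g₁) exp[−(E₀−E₁)/kT] = (2/3) × exp(−(-0.2459 eV)/(0.054287 eV)) = (2/3) × exp(4.5296) = 61.8.

61.8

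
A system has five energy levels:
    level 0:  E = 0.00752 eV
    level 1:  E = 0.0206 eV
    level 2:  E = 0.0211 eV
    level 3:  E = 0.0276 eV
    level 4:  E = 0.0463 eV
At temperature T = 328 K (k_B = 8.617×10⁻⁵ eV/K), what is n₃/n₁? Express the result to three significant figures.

0.781

k_BT = 8.617×10⁻⁵ × 328 K = 0.028264 eV.
n₃/n₁ = exp[−(E₃−E₁)/kT] = exp(−(0.0070 eV)/(0.028264 eV)) = exp(-0.24766) = 0.781.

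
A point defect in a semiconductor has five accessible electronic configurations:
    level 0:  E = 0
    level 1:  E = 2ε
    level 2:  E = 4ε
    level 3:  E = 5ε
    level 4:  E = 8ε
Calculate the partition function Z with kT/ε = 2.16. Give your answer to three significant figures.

Z = 1.68

Eᵢ/kT = 0, 0.92593, 1.8519, 2.3148, 3.7037.
Z = Σ e^(−Eᵢ/kT) = e^(−0) + e^(−0.92593) + e^(−1.8519) + e^(−2.3148) + e^(−3.7037) = 1.0000 + 0.39616 + 0.15694 + 0.098786 + 0.024632 = 1.6765.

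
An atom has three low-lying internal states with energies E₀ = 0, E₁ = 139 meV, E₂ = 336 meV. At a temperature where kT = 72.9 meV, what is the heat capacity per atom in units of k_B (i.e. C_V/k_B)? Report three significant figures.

0.568

Eᵢ/kT = 0, 1.9067, 4.6091.
Z = Σ e^(−Eᵢ/kT) = e^(−0) + e^(−1.9067) + e^(−4.6091) = 1.0000 + 0.14857 + 0.0099608 = 1.1585.
⟨E⟩ = 20.715 meV, ⟨E²⟩ = 3448.5 meV².
C_V/k_B = (⟨E²⟩ − ⟨E⟩²)/(kT)² = (3448.5 − 429.11)/5314.4 = 0.568.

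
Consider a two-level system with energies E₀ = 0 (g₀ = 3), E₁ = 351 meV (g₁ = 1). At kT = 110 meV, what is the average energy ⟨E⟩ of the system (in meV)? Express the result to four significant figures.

Eᵢ/kT = 0, 3.19091.
Z = Σ gᵢe^(−Eᵢ/kT) = 3·e^(−0) + 1·e^(−3.19091) = 3.00000 + 0.0411344 = 3.04113.
⟨E⟩ = Σ Eᵢ gᵢe^(−Eᵢ/kT) / Z = (0·3.00000 + 351·0.0411344) / 3.04113 = 4.748 meV.

4.748 meV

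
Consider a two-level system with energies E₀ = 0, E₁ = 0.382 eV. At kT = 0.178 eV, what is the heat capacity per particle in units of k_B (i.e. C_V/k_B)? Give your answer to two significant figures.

Eᵢ/kT = 0, 2.146.
Z = Σ e^(−Eᵢ/kT) = e^(−0) + e^(−2.146) = 1.000 + 0.1170 = 1.117.
⟨E⟩ = 0.04001 eV, ⟨E²⟩ = 0.01528 eV².
C_V/k_B = (⟨E²⟩ − ⟨E⟩²)/(kT)² = (0.01528 − 0.001601)/0.03168 = 0.43.

0.43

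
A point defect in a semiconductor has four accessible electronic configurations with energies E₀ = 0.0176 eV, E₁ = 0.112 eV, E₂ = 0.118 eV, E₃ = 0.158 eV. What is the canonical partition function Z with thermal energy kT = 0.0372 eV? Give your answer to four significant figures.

Z = 0.7285

Eᵢ/kT = 0.473118, 3.01075, 3.17204, 4.24731.
Z = Σ e^(−Eᵢ/kT) = e^(−0.473118) + e^(−3.01075) + e^(−3.17204) + e^(−4.24731) = 0.623057 + 0.0492547 + 0.0419180 + 0.0143027 = 0.728532.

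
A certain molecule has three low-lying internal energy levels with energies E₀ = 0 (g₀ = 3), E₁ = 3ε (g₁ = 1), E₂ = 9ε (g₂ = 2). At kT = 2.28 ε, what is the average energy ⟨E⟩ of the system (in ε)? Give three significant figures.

Eᵢ/kT = 0, 1.3158, 3.9474.
Z = Σ gᵢe^(−Eᵢ/kT) = 3·e^(−0) + 1·e^(−1.3158) + 2·e^(−3.9474) = 3.0000 + 0.26826 + 0.038610 = 3.3069.
⟨E⟩ = Σ Eᵢ gᵢe^(−Eᵢ/kT) / Z = (0·3.0000 + 3·0.26826 + 9·0.038610) / 3.3069 = 0.348 ε.

0.348 ε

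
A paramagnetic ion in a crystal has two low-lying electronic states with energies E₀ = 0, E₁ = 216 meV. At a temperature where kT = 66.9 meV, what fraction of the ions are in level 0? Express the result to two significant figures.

Eᵢ/kT = 0, 3.229.
Z = Σ e^(−Eᵢ/kT) = e^(−0) + e^(−3.229) = 1.000 + 0.03960 = 1.040.
P₀ = e^(−E₀/kT) / Z = 1.000/1.040 = 0.96.

0.96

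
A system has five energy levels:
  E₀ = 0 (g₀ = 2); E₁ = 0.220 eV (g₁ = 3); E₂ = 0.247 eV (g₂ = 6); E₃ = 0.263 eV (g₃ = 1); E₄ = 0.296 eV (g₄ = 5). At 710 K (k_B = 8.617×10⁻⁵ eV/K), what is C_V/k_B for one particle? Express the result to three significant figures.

k_BT = 8.617×10⁻⁵ × 710 K = 0.061181 eV.
Eᵢ/kT = 0, 3.5959, 4.0372, 4.2987, 4.8381.
Z = Σ gᵢe^(−Eᵢ/kT) = 2·e^(−0) + 3·e^(−3.5959) + 6·e^(−4.0372) + 1·e^(−4.2987) + 5·e^(−4.8381) = 2.0000 + 0.082308 + 0.10588 + 0.013586 + 0.039610 = 2.2414.
⟨E⟩ = 0.026572 eV, ⟨E²⟩ = 0.0066269 eV².
C_V/k_B = (⟨E²⟩ − ⟨E⟩²)/(kT)² = (0.0066269 − 0.00070607)/0.0037431 = 1.58.

1.58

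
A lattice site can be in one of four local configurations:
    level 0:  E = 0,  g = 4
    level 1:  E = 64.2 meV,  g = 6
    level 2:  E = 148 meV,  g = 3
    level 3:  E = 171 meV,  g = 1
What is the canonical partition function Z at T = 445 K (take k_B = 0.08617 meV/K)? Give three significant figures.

Z = 5.20

k_BT = 0.08617 × 445 K = 38.346 meV.
Eᵢ/kT = 0, 1.6742, 3.8596, 4.4594.
Z = Σ gᵢe^(−Eᵢ/kT) = 4·e^(−0) + 6·e^(−1.6742) + 3·e^(−3.8596) + 1·e^(−4.4594) = 4.0000 + 1.1247 + 0.063229 + 0.011569 = 5.1995.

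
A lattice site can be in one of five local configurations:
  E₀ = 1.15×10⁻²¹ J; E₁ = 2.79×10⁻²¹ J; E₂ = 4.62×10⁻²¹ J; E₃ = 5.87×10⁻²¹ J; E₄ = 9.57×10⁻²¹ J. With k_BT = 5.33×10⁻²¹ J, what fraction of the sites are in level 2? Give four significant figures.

Eᵢ/kT = 0.215760, 0.523452, 0.866792, 1.10131, 1.79550.
Z = Σ e^(−Eᵢ/kT) = e^(−0.215760) + e^(−0.523452) + e^(−0.866792) + e^(−1.10131) + e^(−1.79550) = 0.805929 + 0.592472 + 0.420298 + 0.332435 + 0.166044 = 2.31718.
P₂ = e^(−E₂/kT) / Z = 0.420298/2.31718 = 0.1814.

0.1814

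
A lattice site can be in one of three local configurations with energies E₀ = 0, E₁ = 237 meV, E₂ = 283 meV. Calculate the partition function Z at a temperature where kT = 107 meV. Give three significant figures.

Z = 1.18

Eᵢ/kT = 0, 2.2150, 2.6449.
Z = Σ e^(−Eᵢ/kT) = e^(−0) + e^(−2.2150) + e^(−2.6449) = 1.0000 + 0.10915 + 0.071012 = 1.1802.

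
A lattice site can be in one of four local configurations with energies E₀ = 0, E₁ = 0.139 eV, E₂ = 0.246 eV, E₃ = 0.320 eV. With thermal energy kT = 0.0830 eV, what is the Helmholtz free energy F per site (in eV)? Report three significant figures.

-0.0192 eV

Eᵢ/kT = 0, 1.6747, 2.9639, 3.8554.
Z = Σ e^(−Eᵢ/kT) = e^(−0) + e^(−1.6747) + e^(−2.9639) + e^(−3.8554) = 1.0000 + 0.18736 + 0.051617 + 0.021165 = 1.2601.
F = −kT ln Z = −0.0830 × ln(1.2601) = −0.0830 × 0.23119 = -0.0192 eV.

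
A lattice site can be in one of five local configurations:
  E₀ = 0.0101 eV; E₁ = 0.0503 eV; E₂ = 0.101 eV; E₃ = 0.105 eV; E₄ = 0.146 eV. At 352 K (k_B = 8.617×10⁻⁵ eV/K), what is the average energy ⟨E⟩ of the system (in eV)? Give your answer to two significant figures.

k_BT = 8.617×10⁻⁵ × 352 K = 0.03033 eV.
Eᵢ/kT = 0.3330, 1.658, 3.330, 3.462, 4.814.
Z = Σ e^(−Eᵢ/kT) = e^(−0.3330) + e^(−1.658) + e^(−3.330) + e^(−3.462) + e^(−4.814) = 0.7168 + 0.1905 + 0.03579 + 0.03137 + 0.008115 = 0.9826.
⟨E⟩ = Σ Eᵢ e^(−Eᵢ/kT) / Z = (0.0101·0.7168 + 0.0503·0.1905 + 0.101·0.03579 + 0.105·0.03137 + 0.146·0.008115) / 0.9826 = 0.025 eV.

0.025 eV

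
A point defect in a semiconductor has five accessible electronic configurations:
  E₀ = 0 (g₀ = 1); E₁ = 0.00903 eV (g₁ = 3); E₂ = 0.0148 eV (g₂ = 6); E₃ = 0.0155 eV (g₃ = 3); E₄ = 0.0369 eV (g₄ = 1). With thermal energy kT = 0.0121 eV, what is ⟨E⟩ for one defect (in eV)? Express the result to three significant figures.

Eᵢ/kT = 0, 0.74628, 1.2231, 1.2810, 3.0496.
Z = Σ gᵢe^(−Eᵢ/kT) = 1·e^(−0) + 3·e^(−0.74628) + 6·e^(−1.2231) + 3·e^(−1.2810) + 1·e^(−3.0496) = 1.0000 + 1.4224 + 1.7659 + 0.83328 + 0.047378 = 5.0690.
⟨E⟩ = Σ Eᵢ gᵢe^(−Eᵢ/kT) / Z = (0·1.0000 + 0.00903·1.4224 + 0.0148·1.7659 + 0.0155·0.83328 + 0.0369·0.047378) / 5.0690 = 0.0106 eV.

0.0106 eV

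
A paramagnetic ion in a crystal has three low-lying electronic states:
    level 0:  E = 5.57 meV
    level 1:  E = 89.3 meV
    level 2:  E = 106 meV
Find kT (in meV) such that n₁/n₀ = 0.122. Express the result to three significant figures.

n₁/n₀ = exp[−(E₁−E₀)/kT] = 0.122.
⇒ (E₁−E₀)/kT = ln(1/0.122) = ln(8.1967) = 2.1037.
kT = 83.73 meV / 2.1037 = 39.8 meV.

39.8 meV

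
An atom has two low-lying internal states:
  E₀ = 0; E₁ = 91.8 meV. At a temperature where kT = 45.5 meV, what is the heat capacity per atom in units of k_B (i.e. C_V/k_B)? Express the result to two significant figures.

Eᵢ/kT = 0, 2.018.
Z = Σ e^(−Eᵢ/kT) = e^(−0) + e^(−2.018) = 1.000 + 0.1329 = 1.133.
⟨E⟩ = 10.77 meV, ⟨E²⟩ = 988.5 meV².
C_V/k_B = (⟨E²⟩ − ⟨E⟩²)/(kT)² = (988.5 − 116.0)/2070 = 0.42.

0.42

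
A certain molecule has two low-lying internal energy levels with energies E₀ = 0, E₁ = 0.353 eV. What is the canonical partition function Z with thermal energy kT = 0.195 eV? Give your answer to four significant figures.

Eᵢ/kT = 0, 1.81026.
Z = Σ e^(−Eᵢ/kT) = e^(−0) + e^(−1.81026) = 1.00000 + 0.163612 = 1.16361.

Z = 1.164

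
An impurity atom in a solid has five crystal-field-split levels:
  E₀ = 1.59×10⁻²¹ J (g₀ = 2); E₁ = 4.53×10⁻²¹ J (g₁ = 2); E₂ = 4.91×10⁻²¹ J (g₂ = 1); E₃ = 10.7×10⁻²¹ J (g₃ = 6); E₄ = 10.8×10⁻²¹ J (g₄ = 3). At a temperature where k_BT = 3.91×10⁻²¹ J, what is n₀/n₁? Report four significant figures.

n₀/n₁ = (g₀/g₁) exp[−(E₀−E₁)/kT] = (2/2) × exp(−(-2.94 ×10⁻²¹ J)/(3.91 ×10⁻²¹ J)) = (2/2) × exp(0.751918) = 2.121.

2.121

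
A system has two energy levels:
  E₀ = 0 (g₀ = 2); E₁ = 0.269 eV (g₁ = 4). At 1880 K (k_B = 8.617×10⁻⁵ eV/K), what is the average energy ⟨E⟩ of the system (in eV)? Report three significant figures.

0.0741 eV

k_BT = 8.617×10⁻⁵ × 1880 K = 0.16200 eV.
Eᵢ/kT = 0, 1.6605.
Z = Σ gᵢe^(−Eᵢ/kT) = 2·e^(−0) + 4·e^(−1.6605) = 2.0000 + 0.76018 = 2.7602.
⟨E⟩ = Σ Eᵢ gᵢe^(−Eᵢ/kT) / Z = (0·2.0000 + 0.269·0.76018) / 2.7602 = 0.0741 eV.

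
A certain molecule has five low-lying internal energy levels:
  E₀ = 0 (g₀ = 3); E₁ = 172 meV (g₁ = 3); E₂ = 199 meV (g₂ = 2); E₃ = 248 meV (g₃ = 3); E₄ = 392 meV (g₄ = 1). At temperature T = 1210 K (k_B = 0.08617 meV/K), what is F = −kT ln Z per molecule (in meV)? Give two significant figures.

-150 meV

k_BT = 0.08617 × 1210 K = 104.3 meV.
Eᵢ/kT = 0, 1.649, 1.908, 2.378, 3.758.
Z = Σ gᵢe^(−Eᵢ/kT) = 3·e^(−0) + 3·e^(−1.649) + 2·e^(−1.908) + 3·e^(−2.378) + 1·e^(−3.758) = 3.000 + 0.5767 + 0.2968 + 0.2782 + 0.02333 = 4.175.
F = −kT ln Z = −104.3 × ln(4.175) = −104.3 × 1.429 = -150 meV.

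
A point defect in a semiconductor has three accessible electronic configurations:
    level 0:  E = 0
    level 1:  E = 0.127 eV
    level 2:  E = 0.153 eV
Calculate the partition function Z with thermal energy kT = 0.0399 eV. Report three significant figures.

Z = 1.06

Eᵢ/kT = 0, 3.1830, 3.8346.
Z = Σ e^(−Eᵢ/kT) = e^(−0) + e^(−3.1830) + e^(−3.8346) = 1.0000 + 0.041461 + 0.021610 = 1.0631.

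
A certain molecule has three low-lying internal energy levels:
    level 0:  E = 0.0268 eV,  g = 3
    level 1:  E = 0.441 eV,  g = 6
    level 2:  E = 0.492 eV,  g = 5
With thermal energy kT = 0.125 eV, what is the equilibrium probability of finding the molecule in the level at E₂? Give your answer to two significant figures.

Eᵢ/kT = 0.2144, 3.528, 3.936.
Z = Σ gᵢe^(−Eᵢ/kT) = 3·e^(−0.2144) + 6·e^(−3.528) + 5·e^(−3.936) = 2.421 + 0.1762 + 0.09763 = 2.695.
P₂ = g₂ e^(−E₂/kT) / Z = 0.09763/2.695 = 0.036.

0.036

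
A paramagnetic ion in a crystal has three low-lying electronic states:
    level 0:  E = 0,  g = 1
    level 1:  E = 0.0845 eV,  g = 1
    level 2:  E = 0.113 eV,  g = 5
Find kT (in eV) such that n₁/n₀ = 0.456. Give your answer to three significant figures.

n₁/n₀ = (g₁/g₀) exp[−(E₁−E₀)/kT] = 0.456.
⇒ (E₁−E₀)/kT = ln((1/1)/0.456) = ln(2.1930) = 0.78527.
kT = 0.0845 eV / 0.78527 = 0.108 eV.

0.108 eV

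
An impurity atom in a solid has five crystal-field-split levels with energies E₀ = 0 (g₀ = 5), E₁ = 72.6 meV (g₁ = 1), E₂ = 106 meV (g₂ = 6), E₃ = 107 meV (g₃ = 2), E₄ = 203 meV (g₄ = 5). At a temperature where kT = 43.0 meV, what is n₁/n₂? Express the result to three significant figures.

0.362

n₁/n₂ = (g₁/g₂) exp[−(E₁−E₂)/kT] = (1/6) × exp(−(-33.4 meV)/(43.0 meV)) = (1/6) × exp(0.77674) = 0.362.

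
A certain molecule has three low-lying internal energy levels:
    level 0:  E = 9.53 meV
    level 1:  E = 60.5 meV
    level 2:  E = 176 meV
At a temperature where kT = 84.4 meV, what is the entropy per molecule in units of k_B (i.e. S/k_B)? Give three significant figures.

Eᵢ/kT = 0.11291, 0.71682, 2.0853.
Z = Σ e^(−Eᵢ/kT) = e^(−0.11291) + e^(−0.71682) + e^(−2.0853) = 0.89323 + 0.48830 + 0.12427 = 1.5058.
⟨E⟩ = Σ EᵢPᵢ = 39.797 meV.
S/k_B = ln Z + ⟨E⟩/kT = ln(1.5058) + 39.797/84.4 = 0.40932 + 0.47153 = 0.881.

0.881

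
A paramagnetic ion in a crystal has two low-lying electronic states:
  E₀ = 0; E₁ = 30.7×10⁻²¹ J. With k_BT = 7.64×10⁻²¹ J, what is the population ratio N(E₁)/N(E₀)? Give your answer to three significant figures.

n₁/n₀ = exp[−(E₁−E₀)/kT] = exp(−(30.7 ×10⁻²¹ J)/(7.64 ×10⁻²¹ J)) = exp(-4.0183) = 0.0180.

0.0180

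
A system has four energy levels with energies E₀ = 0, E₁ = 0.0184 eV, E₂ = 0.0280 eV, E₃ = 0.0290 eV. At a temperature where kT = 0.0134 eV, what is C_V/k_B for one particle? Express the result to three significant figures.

0.714

Eᵢ/kT = 0, 1.3731, 2.0896, 2.1642.
Z = Σ e^(−Eᵢ/kT) = e^(−0) + e^(−1.3731) + e^(−2.0896) + e^(−2.1642) = 1.0000 + 0.25332 + 0.12374 + 0.11484 = 1.4919.
⟨E⟩ = 0.0076789 eV, ⟨E²⟩ = 0.00018725 eV².
C_V/k_B = (⟨E²⟩ − ⟨E⟩²)/(kT)² = (0.00018725 − 0.000058966)/0.00017956 = 0.714.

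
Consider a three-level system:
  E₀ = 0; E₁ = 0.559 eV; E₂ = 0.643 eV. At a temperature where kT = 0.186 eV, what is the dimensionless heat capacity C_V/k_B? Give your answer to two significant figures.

0.71

Eᵢ/kT = 0, 3.005, 3.457.
Z = Σ e^(−Eᵢ/kT) = e^(−0) + e^(−3.005) + e^(−3.457) = 1.000 + 0.04954 + 0.03152 = 1.081.
⟨E⟩ = 0.04437 eV, ⟨E²⟩ = 0.02638 eV².
C_V/k_B = (⟨E²⟩ − ⟨E⟩²)/(kT)² = (0.02638 − 0.001969)/0.03460 = 0.71.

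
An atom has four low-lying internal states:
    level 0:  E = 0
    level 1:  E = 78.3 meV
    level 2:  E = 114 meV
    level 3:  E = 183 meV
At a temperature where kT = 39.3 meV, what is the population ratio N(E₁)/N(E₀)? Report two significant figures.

0.14

n₁/n₀ = exp[−(E₁−E₀)/kT] = exp(−(78.3 meV)/(39.3 meV)) = exp(-1.992) = 0.14.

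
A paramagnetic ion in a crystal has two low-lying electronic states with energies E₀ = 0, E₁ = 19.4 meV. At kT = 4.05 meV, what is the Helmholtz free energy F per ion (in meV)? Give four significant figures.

-0.03352 meV

Eᵢ/kT = 0, 4.79012.
Z = Σ e^(−Eᵢ/kT) = e^(−0) + e^(−4.79012) = 1.00000 + 0.00831146 = 1.00831.
F = −kT ln Z = −4.05 × ln(1.00831) = −4.05 × 0.00827566 = -0.03352 meV.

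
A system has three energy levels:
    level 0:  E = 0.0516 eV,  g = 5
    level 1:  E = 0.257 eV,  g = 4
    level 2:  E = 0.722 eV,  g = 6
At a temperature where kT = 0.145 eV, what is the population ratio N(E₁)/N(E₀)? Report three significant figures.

0.194

n₁/n₀ = (g₁/g₀) exp[−(E₁−E₀)/kT] = (4/5) × exp(−(0.2054 eV)/(0.145 eV)) = (4/5) × exp(-1.4166) = 0.194.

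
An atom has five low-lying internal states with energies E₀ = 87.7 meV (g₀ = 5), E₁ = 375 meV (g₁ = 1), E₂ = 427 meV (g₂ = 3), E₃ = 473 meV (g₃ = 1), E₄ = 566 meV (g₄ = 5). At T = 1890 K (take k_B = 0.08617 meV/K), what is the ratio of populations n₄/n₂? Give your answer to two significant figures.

0.71

k_BT = 0.08617 × 1890 K = 162.9 meV.
n₄/n₂ = (g₄/g₂) exp[−(E₄−E₂)/kT] = (5/3) × exp(−(139 meV)/(162.9 meV)) = (5/3) × exp(-0.8533) = 0.71.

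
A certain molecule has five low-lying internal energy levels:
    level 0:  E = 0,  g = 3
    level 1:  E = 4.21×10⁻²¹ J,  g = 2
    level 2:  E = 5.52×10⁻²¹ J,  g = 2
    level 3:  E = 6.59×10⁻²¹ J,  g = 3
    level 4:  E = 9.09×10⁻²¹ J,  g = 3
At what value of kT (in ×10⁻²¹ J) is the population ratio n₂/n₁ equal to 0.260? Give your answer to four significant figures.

0.9725 ×10⁻²¹ J

n₂/n₁ = (g₂/g₁) exp[−(E₂−E₁)/kT] = 0.260.
⇒ (E₂−E₁)/kT = ln((2/2)/0.260) = ln(3.84615) = 1.34707.
kT = 1.31 ×10⁻²¹ J / 1.34707 = 0.9725 ×10⁻²¹ J.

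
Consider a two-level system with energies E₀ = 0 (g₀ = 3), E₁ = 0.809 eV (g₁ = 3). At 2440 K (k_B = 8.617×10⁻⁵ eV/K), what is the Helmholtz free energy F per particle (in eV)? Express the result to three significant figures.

k_BT = 8.617×10⁻⁵ × 2440 K = 0.21025 eV.
Eᵢ/kT = 0, 3.8478.
Z = Σ gᵢe^(−Eᵢ/kT) = 3·e^(−0) + 3·e^(−3.8478) = 3.0000 + 0.063980 = 3.0640.
F = −kT ln Z = −0.21025 × ln(3.0640) = −0.21025 × 1.1197 = -0.235 eV.

-0.235 eV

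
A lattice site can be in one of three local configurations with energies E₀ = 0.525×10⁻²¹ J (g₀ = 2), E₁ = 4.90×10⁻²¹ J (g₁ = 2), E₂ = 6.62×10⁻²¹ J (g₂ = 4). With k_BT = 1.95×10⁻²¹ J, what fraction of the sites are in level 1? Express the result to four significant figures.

Eᵢ/kT = 0.269231, 2.51282, 3.39487.
Z = Σ gᵢe^(−Eᵢ/kT) = 2·e^(−0.269231) + 2·e^(−2.51282) + 4·e^(−3.39487) = 1.52793 + 0.162079 + 0.134180 = 1.82419.
P₁ = g₁ e^(−E₁/kT) / Z = 0.162079/1.82419 = 0.08885.

0.08885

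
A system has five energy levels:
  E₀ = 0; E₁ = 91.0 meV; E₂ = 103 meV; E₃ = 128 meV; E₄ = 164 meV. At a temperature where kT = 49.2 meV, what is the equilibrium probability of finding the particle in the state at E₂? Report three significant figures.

Eᵢ/kT = 0, 1.8496, 2.0935, 2.6016, 3.3333.
Z = Σ e^(−Eᵢ/kT) = e^(−0) + e^(−1.8496) + e^(−2.0935) + e^(−2.6016) + e^(−3.3333) = 1.0000 + 0.15730 + 0.12325 + 0.074155 + 0.035675 = 1.3904.
P₂ = e^(−E₂/kT) / Z = 0.12325/1.3904 = 0.0886.

0.0886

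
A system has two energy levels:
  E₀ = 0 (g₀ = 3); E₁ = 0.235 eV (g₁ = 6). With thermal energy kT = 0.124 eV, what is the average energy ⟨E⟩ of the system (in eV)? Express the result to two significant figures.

0.054 eV

Eᵢ/kT = 0, 1.895.
Z = Σ gᵢe^(−Eᵢ/kT) = 3·e^(−0) + 6·e^(−1.895) = 3.000 + 0.9019 = 3.902.
⟨E⟩ = Σ Eᵢ gᵢe^(−Eᵢ/kT) / Z = (0·3.000 + 0.235·0.9019) / 3.902 = 0.054 eV.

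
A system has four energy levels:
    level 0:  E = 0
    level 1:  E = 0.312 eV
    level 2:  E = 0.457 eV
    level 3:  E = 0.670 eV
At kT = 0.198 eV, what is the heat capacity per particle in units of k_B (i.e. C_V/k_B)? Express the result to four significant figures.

0.8182

Eᵢ/kT = 0, 1.57576, 2.30808, 3.38384.
Z = Σ e^(−Eᵢ/kT) = e^(−0) + e^(−1.57576) + e^(−2.30808) + e^(−3.38384) = 1.00000 + 0.206850 + 0.0994520 + 0.0339170 = 1.34022.
⟨E⟩ = 0.0990219 eV, ⟨E²⟩ = 0.0418822 eV².
C_V/k_B = (⟨E²⟩ − ⟨E⟩²)/(kT)² = (0.0418822 − 0.00980534)/0.0392040 = 0.8182.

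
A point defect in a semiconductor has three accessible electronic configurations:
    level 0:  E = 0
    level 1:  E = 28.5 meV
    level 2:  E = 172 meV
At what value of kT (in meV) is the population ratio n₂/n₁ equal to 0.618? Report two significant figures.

n₂/n₁ = exp[−(E₂−E₁)/kT] = 0.618.
⇒ (E₂−E₁)/kT = ln(1/0.618) = ln(1.618) = 0.4812.
kT = 143.5 meV / 0.4812 = 300 meV.

300 meV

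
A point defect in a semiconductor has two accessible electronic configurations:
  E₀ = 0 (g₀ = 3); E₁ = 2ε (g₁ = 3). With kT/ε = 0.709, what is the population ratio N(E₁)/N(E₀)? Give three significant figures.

n₁/n₀ = (g₁/g₀) exp[−(E₁−E₀)/kT] = (3/3) × exp(−(2ε)/(0.709ε)) = (3/3) × exp(-2.8209) = 0.0596.

0.0596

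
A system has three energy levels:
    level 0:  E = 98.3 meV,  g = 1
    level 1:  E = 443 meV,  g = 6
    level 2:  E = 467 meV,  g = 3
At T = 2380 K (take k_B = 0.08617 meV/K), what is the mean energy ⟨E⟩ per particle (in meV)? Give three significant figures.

316 meV

k_BT = 0.08617 × 2380 K = 205.08 meV.
Eᵢ/kT = 0.47933, 2.1601, 2.2772.
Z = Σ gᵢe^(−Eᵢ/kT) = 1·e^(−0.47933) + 6·e^(−2.1601) + 3·e^(−2.2772) = 0.61920 + 0.69188 + 0.30771 = 1.6188.
⟨E⟩ = Σ Eᵢ gᵢe^(−Eᵢ/kT) / Z = (98.3·0.61920 + 443·0.69188 + 467·0.30771) / 1.6188 = 316 meV.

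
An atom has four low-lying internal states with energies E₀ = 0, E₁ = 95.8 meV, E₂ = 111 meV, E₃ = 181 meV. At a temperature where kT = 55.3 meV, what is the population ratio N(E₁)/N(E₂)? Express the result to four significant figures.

n₁/n₂ = exp[−(E₁−E₂)/kT] = exp(−(-15.2 meV)/(55.3 meV)) = exp(0.274864) = 1.316.

1.316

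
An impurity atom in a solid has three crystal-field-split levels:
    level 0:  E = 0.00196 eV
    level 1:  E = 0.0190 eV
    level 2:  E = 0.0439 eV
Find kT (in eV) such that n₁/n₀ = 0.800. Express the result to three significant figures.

0.0764 eV

n₁/n₀ = exp[−(E₁−E₀)/kT] = 0.800.
⇒ (E₁−E₀)/kT = ln(1/0.800) = ln(1.2500) = 0.22314.
kT = 0.01704 eV / 0.22314 = 0.0764 eV.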